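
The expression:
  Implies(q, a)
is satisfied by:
  {a: True, q: False}
  {q: False, a: False}
  {q: True, a: True}


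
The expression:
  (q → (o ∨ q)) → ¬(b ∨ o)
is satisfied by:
  {o: False, b: False}


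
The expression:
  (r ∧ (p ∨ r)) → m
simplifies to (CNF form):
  m ∨ ¬r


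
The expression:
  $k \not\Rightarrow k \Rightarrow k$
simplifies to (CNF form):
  $\text{True}$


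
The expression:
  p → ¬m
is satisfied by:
  {p: False, m: False}
  {m: True, p: False}
  {p: True, m: False}


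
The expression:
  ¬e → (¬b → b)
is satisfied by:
  {b: True, e: True}
  {b: True, e: False}
  {e: True, b: False}


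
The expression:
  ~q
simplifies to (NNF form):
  ~q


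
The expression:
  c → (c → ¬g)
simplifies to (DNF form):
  ¬c ∨ ¬g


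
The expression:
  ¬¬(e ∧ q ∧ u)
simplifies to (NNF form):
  e ∧ q ∧ u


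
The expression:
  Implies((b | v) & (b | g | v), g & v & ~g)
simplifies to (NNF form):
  ~b & ~v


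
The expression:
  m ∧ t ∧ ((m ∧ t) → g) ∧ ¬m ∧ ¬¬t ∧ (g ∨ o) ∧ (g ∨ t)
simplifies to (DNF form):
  False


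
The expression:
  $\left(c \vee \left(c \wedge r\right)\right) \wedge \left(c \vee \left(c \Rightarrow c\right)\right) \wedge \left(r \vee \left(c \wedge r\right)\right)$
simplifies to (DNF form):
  $c \wedge r$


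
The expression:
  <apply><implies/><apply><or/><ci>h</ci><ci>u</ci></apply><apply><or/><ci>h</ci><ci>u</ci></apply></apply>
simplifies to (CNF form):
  <true/>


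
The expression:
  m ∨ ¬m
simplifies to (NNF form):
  True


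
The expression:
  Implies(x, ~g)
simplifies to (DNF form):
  ~g | ~x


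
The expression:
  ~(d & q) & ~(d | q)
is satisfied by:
  {q: False, d: False}


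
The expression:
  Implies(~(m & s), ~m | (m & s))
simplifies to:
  s | ~m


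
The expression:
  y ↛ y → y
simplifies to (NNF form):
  True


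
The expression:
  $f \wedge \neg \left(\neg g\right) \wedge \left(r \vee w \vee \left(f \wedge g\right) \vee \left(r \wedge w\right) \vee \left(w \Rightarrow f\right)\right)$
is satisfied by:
  {g: True, f: True}


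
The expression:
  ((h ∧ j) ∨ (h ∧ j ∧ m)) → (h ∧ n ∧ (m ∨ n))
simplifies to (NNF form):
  n ∨ ¬h ∨ ¬j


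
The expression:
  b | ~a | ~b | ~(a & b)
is always true.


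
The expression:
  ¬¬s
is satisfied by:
  {s: True}


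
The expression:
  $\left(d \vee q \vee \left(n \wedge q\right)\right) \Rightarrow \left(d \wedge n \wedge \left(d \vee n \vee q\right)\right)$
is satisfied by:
  {n: True, d: False, q: False}
  {d: False, q: False, n: False}
  {n: True, d: True, q: False}
  {n: True, q: True, d: True}


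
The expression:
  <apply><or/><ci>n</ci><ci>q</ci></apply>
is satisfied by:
  {n: True, q: True}
  {n: True, q: False}
  {q: True, n: False}


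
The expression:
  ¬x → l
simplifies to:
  l ∨ x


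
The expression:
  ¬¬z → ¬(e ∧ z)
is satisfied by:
  {e: False, z: False}
  {z: True, e: False}
  {e: True, z: False}


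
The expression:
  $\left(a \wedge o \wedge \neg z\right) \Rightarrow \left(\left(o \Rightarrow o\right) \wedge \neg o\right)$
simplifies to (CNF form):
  $z \vee \neg a \vee \neg o$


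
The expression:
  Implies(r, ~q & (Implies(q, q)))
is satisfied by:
  {q: False, r: False}
  {r: True, q: False}
  {q: True, r: False}


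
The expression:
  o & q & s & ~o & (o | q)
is never true.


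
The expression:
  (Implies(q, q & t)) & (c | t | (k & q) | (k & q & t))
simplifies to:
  t | (c & ~q)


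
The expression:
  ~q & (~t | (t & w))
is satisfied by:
  {w: True, q: False, t: False}
  {q: False, t: False, w: False}
  {t: True, w: True, q: False}


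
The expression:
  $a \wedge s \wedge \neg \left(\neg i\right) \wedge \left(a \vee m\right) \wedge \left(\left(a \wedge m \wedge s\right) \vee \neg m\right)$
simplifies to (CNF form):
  $a \wedge i \wedge s$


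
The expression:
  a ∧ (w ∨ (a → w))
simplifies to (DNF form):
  a ∧ w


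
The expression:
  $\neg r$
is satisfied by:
  {r: False}


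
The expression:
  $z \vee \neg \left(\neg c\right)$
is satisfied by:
  {z: True, c: True}
  {z: True, c: False}
  {c: True, z: False}


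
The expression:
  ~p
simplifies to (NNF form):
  ~p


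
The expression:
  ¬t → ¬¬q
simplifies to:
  q ∨ t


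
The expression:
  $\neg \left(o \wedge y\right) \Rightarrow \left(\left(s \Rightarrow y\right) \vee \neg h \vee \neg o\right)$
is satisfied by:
  {y: True, s: False, o: False, h: False}
  {y: False, s: False, o: False, h: False}
  {h: True, y: True, s: False, o: False}
  {h: True, y: False, s: False, o: False}
  {y: True, o: True, h: False, s: False}
  {o: True, h: False, s: False, y: False}
  {h: True, o: True, y: True, s: False}
  {h: True, o: True, y: False, s: False}
  {y: True, s: True, h: False, o: False}
  {s: True, h: False, o: False, y: False}
  {y: True, h: True, s: True, o: False}
  {h: True, s: True, y: False, o: False}
  {y: True, o: True, s: True, h: False}
  {o: True, s: True, h: False, y: False}
  {h: True, o: True, s: True, y: True}


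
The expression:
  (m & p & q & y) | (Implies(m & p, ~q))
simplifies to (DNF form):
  y | ~m | ~p | ~q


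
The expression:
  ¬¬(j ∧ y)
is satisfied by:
  {j: True, y: True}


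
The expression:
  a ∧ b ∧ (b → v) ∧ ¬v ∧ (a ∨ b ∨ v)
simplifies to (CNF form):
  False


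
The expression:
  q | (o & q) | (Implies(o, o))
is always true.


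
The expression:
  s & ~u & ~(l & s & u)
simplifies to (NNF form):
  s & ~u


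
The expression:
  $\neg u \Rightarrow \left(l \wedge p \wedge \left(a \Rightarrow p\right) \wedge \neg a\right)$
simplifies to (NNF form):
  $u \vee \left(l \wedge p \wedge \neg a\right)$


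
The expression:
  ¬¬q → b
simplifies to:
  b ∨ ¬q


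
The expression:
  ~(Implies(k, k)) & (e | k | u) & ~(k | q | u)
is never true.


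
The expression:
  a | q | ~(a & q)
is always true.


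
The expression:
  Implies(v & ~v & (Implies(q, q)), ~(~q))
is always true.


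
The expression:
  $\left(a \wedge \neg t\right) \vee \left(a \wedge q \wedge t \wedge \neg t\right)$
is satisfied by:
  {a: True, t: False}


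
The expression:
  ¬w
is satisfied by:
  {w: False}


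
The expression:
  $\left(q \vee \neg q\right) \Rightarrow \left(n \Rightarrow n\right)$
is always true.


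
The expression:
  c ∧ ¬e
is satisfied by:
  {c: True, e: False}


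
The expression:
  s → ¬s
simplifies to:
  ¬s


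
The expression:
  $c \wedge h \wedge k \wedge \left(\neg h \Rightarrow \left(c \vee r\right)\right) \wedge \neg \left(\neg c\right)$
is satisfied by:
  {h: True, c: True, k: True}


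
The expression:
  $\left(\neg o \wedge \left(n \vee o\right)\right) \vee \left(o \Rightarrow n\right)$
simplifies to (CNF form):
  $n \vee \neg o$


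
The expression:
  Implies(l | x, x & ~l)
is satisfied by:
  {l: False}


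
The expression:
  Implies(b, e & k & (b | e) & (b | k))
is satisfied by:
  {e: True, k: True, b: False}
  {e: True, k: False, b: False}
  {k: True, e: False, b: False}
  {e: False, k: False, b: False}
  {b: True, e: True, k: True}


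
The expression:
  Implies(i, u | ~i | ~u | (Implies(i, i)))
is always true.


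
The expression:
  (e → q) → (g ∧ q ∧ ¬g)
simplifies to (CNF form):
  e ∧ ¬q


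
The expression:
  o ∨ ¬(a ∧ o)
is always true.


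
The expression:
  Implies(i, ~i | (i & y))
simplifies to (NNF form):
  y | ~i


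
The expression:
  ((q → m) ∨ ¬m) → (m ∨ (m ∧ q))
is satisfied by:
  {m: True}


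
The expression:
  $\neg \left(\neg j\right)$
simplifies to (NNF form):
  $j$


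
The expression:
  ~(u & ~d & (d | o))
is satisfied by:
  {d: True, u: False, o: False}
  {u: False, o: False, d: False}
  {d: True, o: True, u: False}
  {o: True, u: False, d: False}
  {d: True, u: True, o: False}
  {u: True, d: False, o: False}
  {d: True, o: True, u: True}


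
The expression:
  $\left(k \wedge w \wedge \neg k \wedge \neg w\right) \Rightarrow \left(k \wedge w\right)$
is always true.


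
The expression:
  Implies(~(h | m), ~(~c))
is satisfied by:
  {c: True, m: True, h: True}
  {c: True, m: True, h: False}
  {c: True, h: True, m: False}
  {c: True, h: False, m: False}
  {m: True, h: True, c: False}
  {m: True, h: False, c: False}
  {h: True, m: False, c: False}


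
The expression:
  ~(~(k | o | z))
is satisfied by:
  {k: True, z: True, o: True}
  {k: True, z: True, o: False}
  {k: True, o: True, z: False}
  {k: True, o: False, z: False}
  {z: True, o: True, k: False}
  {z: True, o: False, k: False}
  {o: True, z: False, k: False}


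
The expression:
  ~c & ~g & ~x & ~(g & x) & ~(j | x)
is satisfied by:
  {x: False, g: False, j: False, c: False}


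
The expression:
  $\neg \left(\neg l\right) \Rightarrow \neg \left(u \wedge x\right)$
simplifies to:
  $\neg l \vee \neg u \vee \neg x$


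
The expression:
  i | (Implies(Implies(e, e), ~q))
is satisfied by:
  {i: True, q: False}
  {q: False, i: False}
  {q: True, i: True}


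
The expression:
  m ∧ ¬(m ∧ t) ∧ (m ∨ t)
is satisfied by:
  {m: True, t: False}


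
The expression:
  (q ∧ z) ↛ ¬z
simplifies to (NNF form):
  q ∧ z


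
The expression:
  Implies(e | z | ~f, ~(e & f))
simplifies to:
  ~e | ~f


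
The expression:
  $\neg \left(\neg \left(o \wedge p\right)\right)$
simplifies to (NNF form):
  $o \wedge p$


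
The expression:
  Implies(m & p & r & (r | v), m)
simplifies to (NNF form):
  True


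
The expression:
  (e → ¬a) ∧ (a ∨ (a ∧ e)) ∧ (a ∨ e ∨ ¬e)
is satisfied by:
  {a: True, e: False}


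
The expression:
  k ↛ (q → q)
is never true.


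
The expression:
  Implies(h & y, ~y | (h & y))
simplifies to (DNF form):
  True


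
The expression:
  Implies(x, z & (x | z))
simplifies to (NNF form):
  z | ~x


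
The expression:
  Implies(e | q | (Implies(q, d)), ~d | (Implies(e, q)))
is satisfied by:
  {q: True, e: False, d: False}
  {e: False, d: False, q: False}
  {d: True, q: True, e: False}
  {d: True, e: False, q: False}
  {q: True, e: True, d: False}
  {e: True, q: False, d: False}
  {d: True, e: True, q: True}


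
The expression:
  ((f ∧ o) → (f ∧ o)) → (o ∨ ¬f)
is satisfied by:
  {o: True, f: False}
  {f: False, o: False}
  {f: True, o: True}


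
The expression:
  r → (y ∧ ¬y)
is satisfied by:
  {r: False}


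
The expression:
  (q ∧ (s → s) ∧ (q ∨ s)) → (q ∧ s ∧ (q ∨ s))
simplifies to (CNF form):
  s ∨ ¬q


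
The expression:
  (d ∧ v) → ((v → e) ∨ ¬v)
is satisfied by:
  {e: True, v: False, d: False}
  {v: False, d: False, e: False}
  {d: True, e: True, v: False}
  {d: True, v: False, e: False}
  {e: True, v: True, d: False}
  {v: True, e: False, d: False}
  {d: True, v: True, e: True}


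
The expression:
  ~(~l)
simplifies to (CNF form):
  l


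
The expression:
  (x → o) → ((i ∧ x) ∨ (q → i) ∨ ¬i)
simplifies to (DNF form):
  True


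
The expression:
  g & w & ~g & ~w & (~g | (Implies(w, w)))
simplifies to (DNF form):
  False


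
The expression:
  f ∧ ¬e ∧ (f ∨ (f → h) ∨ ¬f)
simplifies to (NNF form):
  f ∧ ¬e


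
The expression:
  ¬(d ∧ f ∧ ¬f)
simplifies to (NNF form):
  True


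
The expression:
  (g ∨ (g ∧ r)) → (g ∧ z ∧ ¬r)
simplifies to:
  (z ∧ ¬r) ∨ ¬g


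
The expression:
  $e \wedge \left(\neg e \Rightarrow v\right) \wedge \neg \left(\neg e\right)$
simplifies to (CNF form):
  $e$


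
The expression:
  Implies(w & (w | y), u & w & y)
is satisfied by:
  {y: True, u: True, w: False}
  {y: True, u: False, w: False}
  {u: True, y: False, w: False}
  {y: False, u: False, w: False}
  {y: True, w: True, u: True}


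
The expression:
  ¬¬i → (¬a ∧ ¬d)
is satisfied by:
  {d: False, i: False, a: False}
  {a: True, d: False, i: False}
  {d: True, a: False, i: False}
  {a: True, d: True, i: False}
  {i: True, a: False, d: False}


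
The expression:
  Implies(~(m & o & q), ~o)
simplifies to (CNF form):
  (m | ~o) & (q | ~o)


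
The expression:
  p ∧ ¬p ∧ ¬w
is never true.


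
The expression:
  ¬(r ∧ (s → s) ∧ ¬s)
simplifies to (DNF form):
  s ∨ ¬r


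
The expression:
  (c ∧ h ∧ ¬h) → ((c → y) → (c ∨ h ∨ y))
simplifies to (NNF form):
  True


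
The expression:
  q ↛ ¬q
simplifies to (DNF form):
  q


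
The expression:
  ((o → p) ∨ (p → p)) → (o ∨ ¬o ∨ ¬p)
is always true.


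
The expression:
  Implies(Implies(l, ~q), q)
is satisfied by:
  {q: True}


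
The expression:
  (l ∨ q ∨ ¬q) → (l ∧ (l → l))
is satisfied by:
  {l: True}


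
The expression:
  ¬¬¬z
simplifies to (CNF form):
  ¬z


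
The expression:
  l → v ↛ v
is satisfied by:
  {l: False}


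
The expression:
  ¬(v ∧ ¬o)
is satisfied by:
  {o: True, v: False}
  {v: False, o: False}
  {v: True, o: True}


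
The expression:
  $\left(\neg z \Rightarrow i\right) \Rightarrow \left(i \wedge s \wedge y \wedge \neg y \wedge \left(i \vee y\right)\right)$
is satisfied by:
  {i: False, z: False}


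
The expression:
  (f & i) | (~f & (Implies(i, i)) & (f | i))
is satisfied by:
  {i: True}


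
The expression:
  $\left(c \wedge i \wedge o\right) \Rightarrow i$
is always true.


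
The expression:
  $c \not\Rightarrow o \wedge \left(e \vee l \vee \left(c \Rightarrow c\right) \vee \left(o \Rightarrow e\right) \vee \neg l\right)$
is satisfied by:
  {c: True, o: False}


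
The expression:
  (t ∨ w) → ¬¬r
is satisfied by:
  {r: True, t: False, w: False}
  {r: True, w: True, t: False}
  {r: True, t: True, w: False}
  {r: True, w: True, t: True}
  {w: False, t: False, r: False}


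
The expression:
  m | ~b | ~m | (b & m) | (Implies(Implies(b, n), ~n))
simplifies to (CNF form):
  True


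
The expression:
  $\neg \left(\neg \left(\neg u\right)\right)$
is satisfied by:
  {u: False}


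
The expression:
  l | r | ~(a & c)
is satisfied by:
  {r: True, l: True, c: False, a: False}
  {r: True, c: False, l: False, a: False}
  {l: True, r: False, c: False, a: False}
  {r: False, c: False, l: False, a: False}
  {a: True, r: True, l: True, c: False}
  {a: True, r: True, c: False, l: False}
  {a: True, l: True, r: False, c: False}
  {a: True, r: False, c: False, l: False}
  {r: True, c: True, l: True, a: False}
  {r: True, c: True, a: False, l: False}
  {c: True, l: True, a: False, r: False}
  {c: True, a: False, l: False, r: False}
  {r: True, c: True, a: True, l: True}
  {r: True, c: True, a: True, l: False}
  {c: True, a: True, l: True, r: False}


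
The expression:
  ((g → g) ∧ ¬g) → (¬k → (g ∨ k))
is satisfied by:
  {k: True, g: True}
  {k: True, g: False}
  {g: True, k: False}


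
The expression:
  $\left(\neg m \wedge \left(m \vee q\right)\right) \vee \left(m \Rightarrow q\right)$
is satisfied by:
  {q: True, m: False}
  {m: False, q: False}
  {m: True, q: True}


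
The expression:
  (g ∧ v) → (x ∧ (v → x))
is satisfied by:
  {x: True, g: False, v: False}
  {g: False, v: False, x: False}
  {x: True, v: True, g: False}
  {v: True, g: False, x: False}
  {x: True, g: True, v: False}
  {g: True, x: False, v: False}
  {x: True, v: True, g: True}


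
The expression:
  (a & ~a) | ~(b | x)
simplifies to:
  ~b & ~x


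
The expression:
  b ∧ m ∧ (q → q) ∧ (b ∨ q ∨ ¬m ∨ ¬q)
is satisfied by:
  {m: True, b: True}


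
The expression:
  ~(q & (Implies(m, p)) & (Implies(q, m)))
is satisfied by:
  {p: False, m: False, q: False}
  {q: True, p: False, m: False}
  {m: True, p: False, q: False}
  {q: True, m: True, p: False}
  {p: True, q: False, m: False}
  {q: True, p: True, m: False}
  {m: True, p: True, q: False}


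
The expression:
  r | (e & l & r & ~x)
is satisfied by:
  {r: True}


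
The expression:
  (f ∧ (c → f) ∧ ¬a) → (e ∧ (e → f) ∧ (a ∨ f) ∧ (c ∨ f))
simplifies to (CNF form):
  a ∨ e ∨ ¬f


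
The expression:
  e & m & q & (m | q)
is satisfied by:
  {m: True, e: True, q: True}


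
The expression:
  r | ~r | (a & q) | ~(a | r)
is always true.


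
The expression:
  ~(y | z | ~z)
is never true.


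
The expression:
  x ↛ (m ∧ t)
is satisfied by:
  {x: True, m: False, t: False}
  {t: True, x: True, m: False}
  {m: True, x: True, t: False}


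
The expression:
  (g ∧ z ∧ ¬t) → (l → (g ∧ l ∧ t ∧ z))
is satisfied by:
  {t: True, l: False, z: False, g: False}
  {t: False, l: False, z: False, g: False}
  {g: True, t: True, l: False, z: False}
  {g: True, t: False, l: False, z: False}
  {t: True, z: True, g: False, l: False}
  {z: True, g: False, l: False, t: False}
  {g: True, z: True, t: True, l: False}
  {g: True, z: True, t: False, l: False}
  {t: True, l: True, g: False, z: False}
  {l: True, g: False, z: False, t: False}
  {t: True, g: True, l: True, z: False}
  {g: True, l: True, t: False, z: False}
  {t: True, z: True, l: True, g: False}
  {z: True, l: True, g: False, t: False}
  {g: True, z: True, l: True, t: True}


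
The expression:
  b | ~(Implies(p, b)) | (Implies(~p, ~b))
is always true.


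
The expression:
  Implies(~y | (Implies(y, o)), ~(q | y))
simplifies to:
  (y & ~o) | (~q & ~y)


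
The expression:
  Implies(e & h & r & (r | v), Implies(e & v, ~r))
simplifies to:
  ~e | ~h | ~r | ~v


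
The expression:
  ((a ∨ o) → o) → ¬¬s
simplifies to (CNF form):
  (a ∨ s) ∧ (s ∨ ¬o)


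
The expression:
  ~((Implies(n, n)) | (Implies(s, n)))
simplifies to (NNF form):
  False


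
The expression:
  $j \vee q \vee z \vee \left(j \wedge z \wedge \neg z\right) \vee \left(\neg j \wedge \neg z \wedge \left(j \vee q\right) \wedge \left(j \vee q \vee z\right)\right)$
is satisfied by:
  {q: True, z: True, j: True}
  {q: True, z: True, j: False}
  {q: True, j: True, z: False}
  {q: True, j: False, z: False}
  {z: True, j: True, q: False}
  {z: True, j: False, q: False}
  {j: True, z: False, q: False}


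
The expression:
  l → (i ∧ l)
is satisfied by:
  {i: True, l: False}
  {l: False, i: False}
  {l: True, i: True}


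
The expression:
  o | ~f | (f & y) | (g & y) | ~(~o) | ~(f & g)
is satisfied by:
  {y: True, o: True, g: False, f: False}
  {y: True, g: False, o: False, f: False}
  {o: True, y: False, g: False, f: False}
  {y: False, g: False, o: False, f: False}
  {f: True, y: True, o: True, g: False}
  {f: True, y: True, g: False, o: False}
  {f: True, o: True, y: False, g: False}
  {f: True, y: False, g: False, o: False}
  {y: True, g: True, o: True, f: False}
  {y: True, g: True, f: False, o: False}
  {g: True, o: True, f: False, y: False}
  {g: True, f: False, o: False, y: False}
  {y: True, g: True, f: True, o: True}
  {y: True, g: True, f: True, o: False}
  {g: True, f: True, o: True, y: False}


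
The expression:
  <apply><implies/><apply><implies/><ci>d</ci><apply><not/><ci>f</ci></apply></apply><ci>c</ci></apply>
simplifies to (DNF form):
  <apply><or/><ci>c</ci><apply><and/><ci>d</ci><ci>f</ci></apply></apply>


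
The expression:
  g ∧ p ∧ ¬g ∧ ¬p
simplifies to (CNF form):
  False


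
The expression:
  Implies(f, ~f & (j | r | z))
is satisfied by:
  {f: False}


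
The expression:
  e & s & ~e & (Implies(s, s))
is never true.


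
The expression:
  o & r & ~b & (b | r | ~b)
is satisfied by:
  {r: True, o: True, b: False}


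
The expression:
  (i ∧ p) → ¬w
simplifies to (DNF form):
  ¬i ∨ ¬p ∨ ¬w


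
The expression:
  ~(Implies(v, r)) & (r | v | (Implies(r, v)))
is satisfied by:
  {v: True, r: False}


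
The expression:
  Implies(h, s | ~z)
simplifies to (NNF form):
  s | ~h | ~z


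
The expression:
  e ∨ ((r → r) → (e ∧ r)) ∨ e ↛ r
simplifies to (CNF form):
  e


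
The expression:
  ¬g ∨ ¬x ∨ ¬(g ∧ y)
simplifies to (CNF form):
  ¬g ∨ ¬x ∨ ¬y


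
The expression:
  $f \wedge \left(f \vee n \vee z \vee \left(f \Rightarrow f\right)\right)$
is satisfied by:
  {f: True}


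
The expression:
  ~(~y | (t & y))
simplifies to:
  y & ~t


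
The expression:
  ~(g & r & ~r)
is always true.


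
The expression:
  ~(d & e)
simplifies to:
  ~d | ~e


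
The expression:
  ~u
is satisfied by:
  {u: False}


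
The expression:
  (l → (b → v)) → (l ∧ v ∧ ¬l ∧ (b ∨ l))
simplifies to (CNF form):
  b ∧ l ∧ ¬v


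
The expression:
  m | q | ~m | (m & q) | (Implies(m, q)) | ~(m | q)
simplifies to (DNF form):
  True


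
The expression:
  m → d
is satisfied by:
  {d: True, m: False}
  {m: False, d: False}
  {m: True, d: True}


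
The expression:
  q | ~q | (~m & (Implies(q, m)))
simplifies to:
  True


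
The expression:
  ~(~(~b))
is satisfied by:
  {b: False}


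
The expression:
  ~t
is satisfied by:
  {t: False}


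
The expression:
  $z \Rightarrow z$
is always true.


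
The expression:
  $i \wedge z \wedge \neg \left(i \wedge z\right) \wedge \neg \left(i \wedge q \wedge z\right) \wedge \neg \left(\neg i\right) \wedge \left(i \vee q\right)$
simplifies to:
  $\text{False}$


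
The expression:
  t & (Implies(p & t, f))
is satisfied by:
  {t: True, f: True, p: False}
  {t: True, p: False, f: False}
  {t: True, f: True, p: True}


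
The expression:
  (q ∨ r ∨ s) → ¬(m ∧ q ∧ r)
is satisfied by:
  {m: False, q: False, r: False}
  {r: True, m: False, q: False}
  {q: True, m: False, r: False}
  {r: True, q: True, m: False}
  {m: True, r: False, q: False}
  {r: True, m: True, q: False}
  {q: True, m: True, r: False}


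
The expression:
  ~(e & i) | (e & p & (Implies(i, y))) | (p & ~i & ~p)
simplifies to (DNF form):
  ~e | ~i | (p & y)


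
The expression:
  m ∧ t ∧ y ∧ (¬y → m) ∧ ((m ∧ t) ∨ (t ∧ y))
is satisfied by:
  {t: True, m: True, y: True}


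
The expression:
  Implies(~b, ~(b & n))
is always true.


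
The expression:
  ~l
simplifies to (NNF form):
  ~l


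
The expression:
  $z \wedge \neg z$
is never true.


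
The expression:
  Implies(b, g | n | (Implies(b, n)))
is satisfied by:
  {n: True, g: True, b: False}
  {n: True, g: False, b: False}
  {g: True, n: False, b: False}
  {n: False, g: False, b: False}
  {n: True, b: True, g: True}
  {n: True, b: True, g: False}
  {b: True, g: True, n: False}


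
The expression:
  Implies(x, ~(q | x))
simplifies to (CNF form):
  ~x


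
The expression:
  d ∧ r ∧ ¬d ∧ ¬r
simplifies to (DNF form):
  False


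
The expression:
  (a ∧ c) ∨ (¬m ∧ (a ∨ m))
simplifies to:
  a ∧ (c ∨ ¬m)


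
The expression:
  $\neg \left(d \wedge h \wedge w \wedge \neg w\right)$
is always true.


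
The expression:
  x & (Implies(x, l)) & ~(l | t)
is never true.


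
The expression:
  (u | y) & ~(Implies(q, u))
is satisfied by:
  {y: True, q: True, u: False}


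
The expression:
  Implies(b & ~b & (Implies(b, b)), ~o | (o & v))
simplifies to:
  True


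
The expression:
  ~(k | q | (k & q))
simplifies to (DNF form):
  ~k & ~q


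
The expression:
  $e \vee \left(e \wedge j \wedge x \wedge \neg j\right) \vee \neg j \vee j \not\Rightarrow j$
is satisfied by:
  {e: True, j: False}
  {j: False, e: False}
  {j: True, e: True}


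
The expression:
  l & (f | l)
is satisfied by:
  {l: True}


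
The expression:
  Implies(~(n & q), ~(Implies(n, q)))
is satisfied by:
  {n: True}


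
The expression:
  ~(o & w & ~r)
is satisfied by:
  {r: True, w: False, o: False}
  {w: False, o: False, r: False}
  {r: True, o: True, w: False}
  {o: True, w: False, r: False}
  {r: True, w: True, o: False}
  {w: True, r: False, o: False}
  {r: True, o: True, w: True}


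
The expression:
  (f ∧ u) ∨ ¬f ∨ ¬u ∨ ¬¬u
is always true.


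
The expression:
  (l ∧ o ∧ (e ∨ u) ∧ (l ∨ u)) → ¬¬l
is always true.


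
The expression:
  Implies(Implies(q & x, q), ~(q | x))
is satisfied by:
  {q: False, x: False}


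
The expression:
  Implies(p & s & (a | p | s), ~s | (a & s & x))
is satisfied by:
  {x: True, a: True, s: False, p: False}
  {x: True, a: False, s: False, p: False}
  {a: True, x: False, s: False, p: False}
  {x: False, a: False, s: False, p: False}
  {x: True, p: True, a: True, s: False}
  {x: True, p: True, a: False, s: False}
  {p: True, a: True, x: False, s: False}
  {p: True, x: False, a: False, s: False}
  {x: True, s: True, a: True, p: False}
  {x: True, s: True, a: False, p: False}
  {s: True, a: True, x: False, p: False}
  {s: True, x: False, a: False, p: False}
  {x: True, p: True, s: True, a: True}


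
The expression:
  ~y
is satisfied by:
  {y: False}


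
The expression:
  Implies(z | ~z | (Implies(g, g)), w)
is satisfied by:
  {w: True}


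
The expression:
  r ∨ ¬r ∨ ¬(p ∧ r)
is always true.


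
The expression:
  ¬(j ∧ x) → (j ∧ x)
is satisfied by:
  {j: True, x: True}


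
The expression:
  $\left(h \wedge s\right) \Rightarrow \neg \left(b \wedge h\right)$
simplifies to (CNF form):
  $\neg b \vee \neg h \vee \neg s$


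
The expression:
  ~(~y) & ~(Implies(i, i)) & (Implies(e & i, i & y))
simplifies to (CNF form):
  False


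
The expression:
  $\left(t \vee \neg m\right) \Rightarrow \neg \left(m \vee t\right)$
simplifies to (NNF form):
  $\neg t$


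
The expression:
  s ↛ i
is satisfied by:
  {s: True, i: False}


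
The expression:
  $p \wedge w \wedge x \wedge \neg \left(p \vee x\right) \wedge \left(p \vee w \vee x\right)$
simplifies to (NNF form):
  $\text{False}$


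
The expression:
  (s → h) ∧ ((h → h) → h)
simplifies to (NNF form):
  h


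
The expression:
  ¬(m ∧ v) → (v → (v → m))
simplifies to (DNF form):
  m ∨ ¬v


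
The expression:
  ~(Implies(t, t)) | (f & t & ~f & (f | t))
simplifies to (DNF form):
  False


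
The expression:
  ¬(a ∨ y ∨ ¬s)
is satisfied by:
  {s: True, y: False, a: False}


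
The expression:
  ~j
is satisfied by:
  {j: False}


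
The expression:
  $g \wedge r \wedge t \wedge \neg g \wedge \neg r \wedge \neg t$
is never true.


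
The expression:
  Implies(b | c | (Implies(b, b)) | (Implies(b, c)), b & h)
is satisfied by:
  {h: True, b: True}


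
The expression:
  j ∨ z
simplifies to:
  j ∨ z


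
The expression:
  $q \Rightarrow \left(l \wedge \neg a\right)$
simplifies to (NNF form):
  $\left(l \wedge \neg a\right) \vee \neg q$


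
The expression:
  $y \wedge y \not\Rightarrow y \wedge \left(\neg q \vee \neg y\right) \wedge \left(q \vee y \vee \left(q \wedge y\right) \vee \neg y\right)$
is never true.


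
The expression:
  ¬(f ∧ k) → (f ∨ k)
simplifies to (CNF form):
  f ∨ k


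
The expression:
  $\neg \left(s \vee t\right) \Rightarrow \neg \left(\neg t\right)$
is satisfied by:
  {t: True, s: True}
  {t: True, s: False}
  {s: True, t: False}


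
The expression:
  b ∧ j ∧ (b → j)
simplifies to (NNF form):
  b ∧ j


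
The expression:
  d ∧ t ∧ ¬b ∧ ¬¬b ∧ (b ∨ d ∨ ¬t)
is never true.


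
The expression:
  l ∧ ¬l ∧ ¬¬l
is never true.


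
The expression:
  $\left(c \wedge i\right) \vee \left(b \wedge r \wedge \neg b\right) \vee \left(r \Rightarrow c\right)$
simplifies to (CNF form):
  $c \vee \neg r$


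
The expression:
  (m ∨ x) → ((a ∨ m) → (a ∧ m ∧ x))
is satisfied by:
  {m: False, x: False, a: False}
  {a: True, m: False, x: False}
  {x: True, m: False, a: False}
  {a: True, x: True, m: True}


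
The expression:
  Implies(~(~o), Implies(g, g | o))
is always true.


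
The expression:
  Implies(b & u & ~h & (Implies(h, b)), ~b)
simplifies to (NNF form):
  h | ~b | ~u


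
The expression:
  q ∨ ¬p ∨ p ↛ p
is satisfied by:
  {q: True, p: False}
  {p: False, q: False}
  {p: True, q: True}


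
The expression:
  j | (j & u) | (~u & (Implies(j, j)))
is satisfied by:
  {j: True, u: False}
  {u: False, j: False}
  {u: True, j: True}


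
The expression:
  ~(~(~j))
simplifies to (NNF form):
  ~j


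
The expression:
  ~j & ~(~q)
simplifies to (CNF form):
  q & ~j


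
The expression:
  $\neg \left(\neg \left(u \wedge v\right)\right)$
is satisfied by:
  {u: True, v: True}


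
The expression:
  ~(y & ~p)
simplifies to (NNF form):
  p | ~y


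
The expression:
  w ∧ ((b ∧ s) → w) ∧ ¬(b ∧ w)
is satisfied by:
  {w: True, b: False}


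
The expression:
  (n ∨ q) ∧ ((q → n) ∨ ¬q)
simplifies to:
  n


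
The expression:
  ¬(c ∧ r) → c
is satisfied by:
  {c: True}


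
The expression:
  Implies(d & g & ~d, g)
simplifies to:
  True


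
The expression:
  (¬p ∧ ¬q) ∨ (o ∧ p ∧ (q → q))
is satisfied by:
  {o: True, p: False, q: False}
  {p: False, q: False, o: False}
  {o: True, p: True, q: False}
  {o: True, q: True, p: True}


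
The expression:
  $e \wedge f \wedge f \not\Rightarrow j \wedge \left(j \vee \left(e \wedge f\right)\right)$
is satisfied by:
  {e: True, f: True, j: False}


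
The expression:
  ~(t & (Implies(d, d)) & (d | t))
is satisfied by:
  {t: False}


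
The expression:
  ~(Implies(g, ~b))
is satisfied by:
  {b: True, g: True}


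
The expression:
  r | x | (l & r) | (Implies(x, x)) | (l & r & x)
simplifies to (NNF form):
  True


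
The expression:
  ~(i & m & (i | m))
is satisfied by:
  {m: False, i: False}
  {i: True, m: False}
  {m: True, i: False}


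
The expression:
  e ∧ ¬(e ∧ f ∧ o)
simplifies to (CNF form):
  e ∧ (¬f ∨ ¬o)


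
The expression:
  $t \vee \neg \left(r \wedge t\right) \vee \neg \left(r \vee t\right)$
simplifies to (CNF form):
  $\text{True}$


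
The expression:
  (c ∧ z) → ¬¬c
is always true.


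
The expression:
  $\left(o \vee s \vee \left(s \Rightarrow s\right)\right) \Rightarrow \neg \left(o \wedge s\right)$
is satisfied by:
  {s: False, o: False}
  {o: True, s: False}
  {s: True, o: False}


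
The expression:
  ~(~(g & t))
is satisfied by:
  {t: True, g: True}


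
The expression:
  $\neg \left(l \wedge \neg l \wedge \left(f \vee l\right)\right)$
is always true.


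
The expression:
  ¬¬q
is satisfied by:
  {q: True}


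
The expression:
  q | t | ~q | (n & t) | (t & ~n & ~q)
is always true.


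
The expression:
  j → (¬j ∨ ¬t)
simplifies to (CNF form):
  ¬j ∨ ¬t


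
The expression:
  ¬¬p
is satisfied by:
  {p: True}


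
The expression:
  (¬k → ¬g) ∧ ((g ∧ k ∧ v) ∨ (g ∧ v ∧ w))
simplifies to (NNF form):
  g ∧ k ∧ v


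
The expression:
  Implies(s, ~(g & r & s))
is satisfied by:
  {s: False, g: False, r: False}
  {r: True, s: False, g: False}
  {g: True, s: False, r: False}
  {r: True, g: True, s: False}
  {s: True, r: False, g: False}
  {r: True, s: True, g: False}
  {g: True, s: True, r: False}


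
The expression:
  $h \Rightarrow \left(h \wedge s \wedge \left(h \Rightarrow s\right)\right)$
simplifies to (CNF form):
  $s \vee \neg h$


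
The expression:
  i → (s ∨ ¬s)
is always true.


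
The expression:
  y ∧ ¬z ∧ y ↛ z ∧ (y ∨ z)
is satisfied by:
  {y: True, z: False}


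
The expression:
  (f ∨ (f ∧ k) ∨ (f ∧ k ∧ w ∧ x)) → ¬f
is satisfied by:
  {f: False}


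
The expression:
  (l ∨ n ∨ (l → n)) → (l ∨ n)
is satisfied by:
  {n: True, l: True}
  {n: True, l: False}
  {l: True, n: False}


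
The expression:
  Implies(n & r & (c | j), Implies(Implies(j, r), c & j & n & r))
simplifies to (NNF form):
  ~n | ~r | (c & j) | (~c & ~j)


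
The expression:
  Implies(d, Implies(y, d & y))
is always true.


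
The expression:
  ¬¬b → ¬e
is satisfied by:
  {e: False, b: False}
  {b: True, e: False}
  {e: True, b: False}


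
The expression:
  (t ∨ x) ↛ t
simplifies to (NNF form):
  x ∧ ¬t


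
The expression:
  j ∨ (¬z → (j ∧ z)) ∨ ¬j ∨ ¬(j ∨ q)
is always true.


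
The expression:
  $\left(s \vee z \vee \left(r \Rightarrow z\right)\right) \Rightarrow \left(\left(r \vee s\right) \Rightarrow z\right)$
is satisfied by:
  {z: True, s: False}
  {s: False, z: False}
  {s: True, z: True}


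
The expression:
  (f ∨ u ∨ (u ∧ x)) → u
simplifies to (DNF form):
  u ∨ ¬f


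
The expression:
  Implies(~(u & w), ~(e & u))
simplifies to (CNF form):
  w | ~e | ~u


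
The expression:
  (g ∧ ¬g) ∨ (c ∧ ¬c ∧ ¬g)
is never true.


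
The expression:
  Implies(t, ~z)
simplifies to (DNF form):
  ~t | ~z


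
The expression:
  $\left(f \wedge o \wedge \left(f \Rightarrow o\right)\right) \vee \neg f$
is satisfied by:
  {o: True, f: False}
  {f: False, o: False}
  {f: True, o: True}


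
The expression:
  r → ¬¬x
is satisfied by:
  {x: True, r: False}
  {r: False, x: False}
  {r: True, x: True}


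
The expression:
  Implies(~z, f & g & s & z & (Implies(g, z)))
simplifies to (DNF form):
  z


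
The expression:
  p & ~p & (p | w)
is never true.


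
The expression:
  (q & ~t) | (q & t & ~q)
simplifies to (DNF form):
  q & ~t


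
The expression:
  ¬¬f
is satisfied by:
  {f: True}


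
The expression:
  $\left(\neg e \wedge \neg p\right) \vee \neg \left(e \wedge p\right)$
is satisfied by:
  {p: False, e: False}
  {e: True, p: False}
  {p: True, e: False}


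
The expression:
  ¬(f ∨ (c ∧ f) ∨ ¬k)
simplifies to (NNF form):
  k ∧ ¬f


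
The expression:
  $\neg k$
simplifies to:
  $\neg k$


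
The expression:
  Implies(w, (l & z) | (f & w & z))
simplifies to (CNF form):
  (z | ~w) & (f | l | ~w) & (f | z | ~w) & (l | z | ~w)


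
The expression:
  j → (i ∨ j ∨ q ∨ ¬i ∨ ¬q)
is always true.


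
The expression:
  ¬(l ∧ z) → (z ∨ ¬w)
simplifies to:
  z ∨ ¬w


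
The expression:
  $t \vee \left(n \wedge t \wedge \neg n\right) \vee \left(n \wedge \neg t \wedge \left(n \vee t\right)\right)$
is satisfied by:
  {n: True, t: True}
  {n: True, t: False}
  {t: True, n: False}


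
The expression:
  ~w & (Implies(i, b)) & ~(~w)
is never true.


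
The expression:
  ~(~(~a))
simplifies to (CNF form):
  ~a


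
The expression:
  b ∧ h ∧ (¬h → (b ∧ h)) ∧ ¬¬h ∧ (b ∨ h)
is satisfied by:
  {h: True, b: True}


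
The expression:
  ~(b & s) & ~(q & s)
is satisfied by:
  {q: False, s: False, b: False}
  {b: True, q: False, s: False}
  {q: True, b: False, s: False}
  {b: True, q: True, s: False}
  {s: True, b: False, q: False}


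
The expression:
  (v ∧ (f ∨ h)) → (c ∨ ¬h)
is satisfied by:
  {c: True, h: False, v: False}
  {h: False, v: False, c: False}
  {c: True, v: True, h: False}
  {v: True, h: False, c: False}
  {c: True, h: True, v: False}
  {h: True, c: False, v: False}
  {c: True, v: True, h: True}


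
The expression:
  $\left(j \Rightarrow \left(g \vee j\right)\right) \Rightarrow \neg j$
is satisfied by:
  {j: False}


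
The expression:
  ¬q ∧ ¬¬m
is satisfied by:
  {m: True, q: False}


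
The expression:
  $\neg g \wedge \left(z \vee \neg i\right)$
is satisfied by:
  {z: True, g: False, i: False}
  {g: False, i: False, z: False}
  {i: True, z: True, g: False}


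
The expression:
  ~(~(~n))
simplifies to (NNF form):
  ~n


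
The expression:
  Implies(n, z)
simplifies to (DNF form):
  z | ~n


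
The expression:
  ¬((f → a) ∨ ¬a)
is never true.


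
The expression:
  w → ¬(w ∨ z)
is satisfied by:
  {w: False}


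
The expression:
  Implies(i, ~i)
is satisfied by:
  {i: False}


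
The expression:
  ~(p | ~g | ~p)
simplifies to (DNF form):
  False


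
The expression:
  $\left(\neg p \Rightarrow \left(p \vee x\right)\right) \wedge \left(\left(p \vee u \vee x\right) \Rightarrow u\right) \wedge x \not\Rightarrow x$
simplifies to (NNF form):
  $\text{False}$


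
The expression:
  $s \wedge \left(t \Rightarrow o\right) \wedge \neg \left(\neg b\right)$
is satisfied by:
  {o: True, b: True, s: True, t: False}
  {b: True, s: True, o: False, t: False}
  {o: True, t: True, b: True, s: True}


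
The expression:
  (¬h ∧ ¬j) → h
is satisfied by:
  {h: True, j: True}
  {h: True, j: False}
  {j: True, h: False}


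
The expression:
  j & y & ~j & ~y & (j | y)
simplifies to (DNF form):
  False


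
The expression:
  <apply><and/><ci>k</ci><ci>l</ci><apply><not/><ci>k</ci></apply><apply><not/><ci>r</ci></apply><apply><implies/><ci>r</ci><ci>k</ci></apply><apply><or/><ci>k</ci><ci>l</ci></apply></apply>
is never true.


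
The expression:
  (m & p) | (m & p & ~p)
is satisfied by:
  {m: True, p: True}


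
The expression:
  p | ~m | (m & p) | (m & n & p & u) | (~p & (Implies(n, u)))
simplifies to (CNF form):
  p | u | ~m | ~n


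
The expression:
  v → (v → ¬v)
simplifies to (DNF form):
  ¬v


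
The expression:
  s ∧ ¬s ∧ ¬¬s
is never true.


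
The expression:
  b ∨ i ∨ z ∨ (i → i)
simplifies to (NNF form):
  True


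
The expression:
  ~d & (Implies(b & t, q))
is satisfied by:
  {q: True, d: False, t: False, b: False}
  {q: False, d: False, t: False, b: False}
  {b: True, q: True, d: False, t: False}
  {b: True, q: False, d: False, t: False}
  {q: True, t: True, b: False, d: False}
  {t: True, b: False, d: False, q: False}
  {b: True, t: True, q: True, d: False}


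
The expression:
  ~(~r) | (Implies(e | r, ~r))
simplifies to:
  True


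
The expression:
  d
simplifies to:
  d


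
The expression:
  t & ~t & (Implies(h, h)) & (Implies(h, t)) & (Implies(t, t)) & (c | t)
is never true.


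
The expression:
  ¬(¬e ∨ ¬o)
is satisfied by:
  {e: True, o: True}


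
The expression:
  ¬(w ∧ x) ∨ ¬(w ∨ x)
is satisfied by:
  {w: False, x: False}
  {x: True, w: False}
  {w: True, x: False}


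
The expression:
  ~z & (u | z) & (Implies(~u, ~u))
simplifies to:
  u & ~z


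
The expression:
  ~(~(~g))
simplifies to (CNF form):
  ~g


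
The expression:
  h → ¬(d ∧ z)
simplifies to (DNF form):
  ¬d ∨ ¬h ∨ ¬z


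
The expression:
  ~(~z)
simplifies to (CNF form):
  z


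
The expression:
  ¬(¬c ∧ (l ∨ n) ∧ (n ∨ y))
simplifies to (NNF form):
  c ∨ (¬l ∧ ¬n) ∨ (¬n ∧ ¬y)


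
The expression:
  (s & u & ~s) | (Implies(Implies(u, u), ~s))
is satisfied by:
  {s: False}
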